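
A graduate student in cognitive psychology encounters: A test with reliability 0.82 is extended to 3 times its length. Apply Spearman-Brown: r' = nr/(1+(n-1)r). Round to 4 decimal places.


r_new = n*r / (1 + (n-1)*r)
Numerator = 3 * 0.82 = 2.46
Denominator = 1 + 2 * 0.82 = 2.64
r_new = 2.46 / 2.64
= 0.9318


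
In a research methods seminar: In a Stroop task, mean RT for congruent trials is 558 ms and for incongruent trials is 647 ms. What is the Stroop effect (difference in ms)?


Stroop effect = RT(incongruent) - RT(congruent)
= 647 - 558
= 89 ms


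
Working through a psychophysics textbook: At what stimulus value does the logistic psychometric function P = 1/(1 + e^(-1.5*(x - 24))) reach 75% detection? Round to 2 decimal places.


At P = 0.75: 0.75 = 1/(1 + e^(-k*(x-x0)))
Solving: e^(-k*(x-x0)) = 1/3
x = x0 + ln(3)/k
ln(3) = 1.0986
x = 24 + 1.0986/1.5
= 24 + 0.7324
= 24.73


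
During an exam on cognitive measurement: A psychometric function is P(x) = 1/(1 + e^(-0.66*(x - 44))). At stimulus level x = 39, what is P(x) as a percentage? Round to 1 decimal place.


P(x) = 1/(1 + e^(-0.66*(39 - 44)))
Exponent = -0.66 * -5 = 3.3
e^(3.3) = 27.112639
P = 1/(1 + 27.112639) = 0.035571
Percentage = 3.6


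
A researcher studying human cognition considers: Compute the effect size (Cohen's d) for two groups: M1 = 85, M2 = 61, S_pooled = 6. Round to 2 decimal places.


Cohen's d = (M1 - M2) / S_pooled
= (85 - 61) / 6
= 24 / 6
= 4.00


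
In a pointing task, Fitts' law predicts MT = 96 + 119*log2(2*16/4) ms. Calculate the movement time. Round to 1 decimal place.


MT = 96 + 119 * log2(2*16/4)
2D/W = 8.0
log2(8.0) = 3.0
MT = 96 + 119 * 3.0
= 453.0 ms


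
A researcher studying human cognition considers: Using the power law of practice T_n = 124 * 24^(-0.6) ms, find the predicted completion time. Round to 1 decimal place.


T_n = 124 * 24^(-0.6)
24^(-0.6) = 0.14855
T_n = 124 * 0.14855
= 18.4 ms


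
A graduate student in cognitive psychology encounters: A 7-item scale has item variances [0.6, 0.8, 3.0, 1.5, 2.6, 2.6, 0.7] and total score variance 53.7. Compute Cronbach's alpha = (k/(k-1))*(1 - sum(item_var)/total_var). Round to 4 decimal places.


alpha = (k/(k-1)) * (1 - sum(s_i^2)/s_total^2)
sum(item variances) = 11.8
k/(k-1) = 7/6 = 1.166667
1 - 11.8/53.7 = 1 - 0.219739 = 0.780261
alpha = 1.166667 * 0.780261
= 0.9103


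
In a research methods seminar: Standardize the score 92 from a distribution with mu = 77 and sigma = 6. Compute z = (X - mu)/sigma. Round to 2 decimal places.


z = (X - mu) / sigma
= (92 - 77) / 6
= 15 / 6
= 2.50


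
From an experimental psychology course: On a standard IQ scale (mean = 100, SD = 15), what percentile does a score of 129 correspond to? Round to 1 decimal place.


z = (IQ - mean) / SD
z = (129 - 100) / 15 = 1.9333
Percentile = Phi(1.9333) * 100
Phi(1.9333) = 0.9734
= 97.3


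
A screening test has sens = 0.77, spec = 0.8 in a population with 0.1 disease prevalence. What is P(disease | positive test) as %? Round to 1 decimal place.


PPV = (sens * prev) / (sens * prev + (1-spec) * (1-prev))
Numerator = 0.77 * 0.1 = 0.077
P(positive and no disease) = (1 - spec) * (1 - prev) = (1 - 0.8) * (1 - 0.1) = 0.18
Denominator = 0.077 + 0.18 = 0.257
PPV = 0.077 / 0.257 = 0.299611
As percentage = 30.0


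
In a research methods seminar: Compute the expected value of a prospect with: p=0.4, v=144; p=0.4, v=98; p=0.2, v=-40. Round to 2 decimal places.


EU = sum(p_i * v_i)
0.4 * 144 = 57.6
0.4 * 98 = 39.2
0.2 * -40 = -8.0
EU = 57.6 + 39.2 + -8.0
= 88.80


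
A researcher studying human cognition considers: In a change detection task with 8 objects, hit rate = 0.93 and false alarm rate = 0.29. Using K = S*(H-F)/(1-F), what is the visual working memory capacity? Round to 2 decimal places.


K = S * (H - F) / (1 - F)
H - F = 0.64
1 - F = 0.71
K = 8 * 0.64 / 0.71
= 7.21


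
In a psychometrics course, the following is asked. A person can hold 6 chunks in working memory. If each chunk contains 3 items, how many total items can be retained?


Total items = chunks * items_per_chunk
= 6 * 3
= 18


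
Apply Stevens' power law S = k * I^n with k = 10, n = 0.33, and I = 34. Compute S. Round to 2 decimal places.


S = 10 * 34^0.33
34^0.33 = 3.2018
S = 10 * 3.2018
= 32.02


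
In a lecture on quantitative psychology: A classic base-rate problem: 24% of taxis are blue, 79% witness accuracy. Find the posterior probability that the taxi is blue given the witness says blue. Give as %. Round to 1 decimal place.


P(blue | says blue) = P(says blue | blue)*P(blue) / [P(says blue | blue)*P(blue) + P(says blue | not blue)*P(not blue)]
Numerator = 0.79 * 0.24 = 0.1896
False identification = 0.21 * 0.76 = 0.1596
P = 0.1896 / (0.1896 + 0.1596)
= 0.1896 / 0.3492
As percentage = 54.3


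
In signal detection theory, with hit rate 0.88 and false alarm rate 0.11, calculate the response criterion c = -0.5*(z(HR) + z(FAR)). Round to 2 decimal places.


c = -0.5 * (z(HR) + z(FAR))
z(0.88) = 1.175
z(0.11) = -1.2265
c = -0.5 * (1.175 + -1.2265)
= -0.5 * -0.0515
= 0.03


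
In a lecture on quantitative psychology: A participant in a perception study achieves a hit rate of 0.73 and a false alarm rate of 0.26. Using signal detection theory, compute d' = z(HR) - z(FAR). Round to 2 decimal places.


d' = z(HR) - z(FAR)
z(0.73) = 0.6128
z(0.26) = -0.6433
d' = 0.6128 - -0.6433
= 1.26


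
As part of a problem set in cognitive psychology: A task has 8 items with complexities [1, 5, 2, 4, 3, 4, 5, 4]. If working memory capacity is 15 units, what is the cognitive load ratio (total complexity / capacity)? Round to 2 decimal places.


Total complexity = 1 + 5 + 2 + 4 + 3 + 4 + 5 + 4 = 28
Load = total / capacity = 28 / 15
= 1.87


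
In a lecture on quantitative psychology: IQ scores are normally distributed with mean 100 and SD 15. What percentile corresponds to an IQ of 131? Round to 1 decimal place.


z = (IQ - mean) / SD
z = (131 - 100) / 15 = 2.0667
Percentile = Phi(2.0667) * 100
Phi(2.0667) = 0.980619
= 98.1


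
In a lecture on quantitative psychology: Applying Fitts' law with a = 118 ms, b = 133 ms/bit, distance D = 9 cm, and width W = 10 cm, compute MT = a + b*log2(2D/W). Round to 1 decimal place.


MT = 118 + 133 * log2(2*9/10)
2D/W = 1.8
log2(1.8) = 0.848
MT = 118 + 133 * 0.848
= 230.8 ms


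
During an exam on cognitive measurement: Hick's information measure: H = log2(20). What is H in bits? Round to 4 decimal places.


H = log2(n)
H = log2(20)
= 4.3219


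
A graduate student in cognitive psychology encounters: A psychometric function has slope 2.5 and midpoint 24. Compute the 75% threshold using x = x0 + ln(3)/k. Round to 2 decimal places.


At P = 0.75: 0.75 = 1/(1 + e^(-k*(x-x0)))
Solving: e^(-k*(x-x0)) = 1/3
x = x0 + ln(3)/k
ln(3) = 1.0986
x = 24 + 1.0986/2.5
= 24 + 0.4394
= 24.44


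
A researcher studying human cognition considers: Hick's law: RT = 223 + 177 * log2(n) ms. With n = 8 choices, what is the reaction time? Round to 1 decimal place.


RT = 223 + 177 * log2(8)
log2(8) = 3.0
RT = 223 + 177 * 3.0
= 223 + 531.0
= 754.0 ms


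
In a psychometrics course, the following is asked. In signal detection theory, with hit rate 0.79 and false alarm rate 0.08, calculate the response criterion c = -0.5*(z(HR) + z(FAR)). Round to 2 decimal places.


c = -0.5 * (z(HR) + z(FAR))
z(0.79) = 0.8064
z(0.08) = -1.4051
c = -0.5 * (0.8064 + -1.4051)
= -0.5 * -0.5987
= 0.30


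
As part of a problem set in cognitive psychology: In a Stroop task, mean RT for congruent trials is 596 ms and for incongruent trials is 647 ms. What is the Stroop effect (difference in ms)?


Stroop effect = RT(incongruent) - RT(congruent)
= 647 - 596
= 51 ms


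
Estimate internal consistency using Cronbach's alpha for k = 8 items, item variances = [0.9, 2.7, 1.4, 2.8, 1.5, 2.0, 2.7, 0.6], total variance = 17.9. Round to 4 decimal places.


alpha = (k/(k-1)) * (1 - sum(s_i^2)/s_total^2)
sum(item variances) = 14.6
k/(k-1) = 8/7 = 1.142857
1 - 14.6/17.9 = 1 - 0.815642 = 0.184358
alpha = 1.142857 * 0.184358
= 0.2107


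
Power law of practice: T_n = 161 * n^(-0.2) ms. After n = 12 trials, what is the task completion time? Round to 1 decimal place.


T_n = 161 * 12^(-0.2)
12^(-0.2) = 0.608364
T_n = 161 * 0.608364
= 97.9 ms


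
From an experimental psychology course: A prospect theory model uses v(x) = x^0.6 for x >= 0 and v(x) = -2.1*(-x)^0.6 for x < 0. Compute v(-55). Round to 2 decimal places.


Since x = -55 < 0, use v(x) = -lambda*(-x)^alpha
(-x) = 55
55^0.6 = 11.0718
v(-55) = -2.1 * 11.0718
= -23.25


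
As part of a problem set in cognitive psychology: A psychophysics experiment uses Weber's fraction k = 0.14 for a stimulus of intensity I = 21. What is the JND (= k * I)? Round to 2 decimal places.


JND = k * I
JND = 0.14 * 21
= 2.94


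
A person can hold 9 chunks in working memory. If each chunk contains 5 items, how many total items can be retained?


Total items = chunks * items_per_chunk
= 9 * 5
= 45


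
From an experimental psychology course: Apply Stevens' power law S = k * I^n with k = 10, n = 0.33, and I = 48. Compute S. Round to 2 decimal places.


S = 10 * 48^0.33
48^0.33 = 3.5876
S = 10 * 3.5876
= 35.88


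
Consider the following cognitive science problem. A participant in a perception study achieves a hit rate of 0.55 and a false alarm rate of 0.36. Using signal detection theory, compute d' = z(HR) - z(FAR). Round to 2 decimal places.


d' = z(HR) - z(FAR)
z(0.55) = 0.1257
z(0.36) = -0.3585
d' = 0.1257 - -0.3585
= 0.48


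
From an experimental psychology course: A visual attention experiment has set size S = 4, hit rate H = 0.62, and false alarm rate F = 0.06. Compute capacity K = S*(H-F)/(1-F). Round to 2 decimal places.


K = S * (H - F) / (1 - F)
H - F = 0.56
1 - F = 0.94
K = 4 * 0.56 / 0.94
= 2.38


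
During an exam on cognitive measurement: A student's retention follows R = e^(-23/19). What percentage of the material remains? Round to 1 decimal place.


R = e^(-t/S)
-t/S = -23/19 = -1.210526
R = e^(-1.210526) = 0.29804
Percentage = 0.29804 * 100
= 29.8


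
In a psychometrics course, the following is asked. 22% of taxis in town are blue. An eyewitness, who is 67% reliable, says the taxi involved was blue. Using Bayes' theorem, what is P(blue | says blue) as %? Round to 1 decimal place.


P(blue | says blue) = P(says blue | blue)*P(blue) / [P(says blue | blue)*P(blue) + P(says blue | not blue)*P(not blue)]
Numerator = 0.67 * 0.22 = 0.1474
False identification = 0.33 * 0.78 = 0.2574
P = 0.1474 / (0.1474 + 0.2574)
= 0.1474 / 0.4048
As percentage = 36.4


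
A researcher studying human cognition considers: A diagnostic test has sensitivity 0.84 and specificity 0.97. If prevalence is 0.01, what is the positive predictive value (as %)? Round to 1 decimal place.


PPV = (sens * prev) / (sens * prev + (1-spec) * (1-prev))
Numerator = 0.84 * 0.01 = 0.0084
P(positive and no disease) = (1 - spec) * (1 - prev) = (1 - 0.97) * (1 - 0.01) = 0.0297
Denominator = 0.0084 + 0.0297 = 0.0381
PPV = 0.0084 / 0.0381 = 0.220472
As percentage = 22.0


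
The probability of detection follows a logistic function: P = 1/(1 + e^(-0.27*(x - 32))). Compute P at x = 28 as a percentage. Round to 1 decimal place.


P(x) = 1/(1 + e^(-0.27*(28 - 32)))
Exponent = -0.27 * -4 = 1.08
e^(1.08) = 2.94468
P = 1/(1 + 2.94468) = 0.253506
Percentage = 25.4


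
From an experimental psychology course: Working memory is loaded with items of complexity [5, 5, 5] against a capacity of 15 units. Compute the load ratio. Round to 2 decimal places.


Total complexity = 5 + 5 + 5 = 15
Load = total / capacity = 15 / 15
= 1.00


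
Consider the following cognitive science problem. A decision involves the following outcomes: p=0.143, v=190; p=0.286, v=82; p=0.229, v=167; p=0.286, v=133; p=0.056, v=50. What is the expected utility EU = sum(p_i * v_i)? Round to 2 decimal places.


EU = sum(p_i * v_i)
0.143 * 190 = 27.17
0.286 * 82 = 23.452
0.229 * 167 = 38.243
0.286 * 133 = 38.038
0.056 * 50 = 2.8
EU = 27.17 + 23.452 + 38.243 + 38.038 + 2.8
= 129.70


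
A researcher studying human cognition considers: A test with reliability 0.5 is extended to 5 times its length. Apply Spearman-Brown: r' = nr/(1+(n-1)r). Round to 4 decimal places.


r_new = n*r / (1 + (n-1)*r)
Numerator = 5 * 0.5 = 2.5
Denominator = 1 + 4 * 0.5 = 3.0
r_new = 2.5 / 3.0
= 0.8333


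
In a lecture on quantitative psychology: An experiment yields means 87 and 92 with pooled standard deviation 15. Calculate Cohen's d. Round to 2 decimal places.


Cohen's d = (M1 - M2) / S_pooled
= (87 - 92) / 15
= -5 / 15
= -0.33


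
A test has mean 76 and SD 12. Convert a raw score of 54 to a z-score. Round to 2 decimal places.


z = (X - mu) / sigma
= (54 - 76) / 12
= -22 / 12
= -1.83


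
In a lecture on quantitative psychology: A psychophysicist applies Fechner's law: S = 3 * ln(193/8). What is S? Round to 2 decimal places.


S = 3 * ln(193/8)
I/I0 = 24.125
ln(24.125) = 3.1832
S = 3 * 3.1832
= 9.55


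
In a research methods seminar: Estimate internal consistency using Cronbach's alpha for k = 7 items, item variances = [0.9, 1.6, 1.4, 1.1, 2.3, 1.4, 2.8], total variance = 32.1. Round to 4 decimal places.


alpha = (k/(k-1)) * (1 - sum(s_i^2)/s_total^2)
sum(item variances) = 11.5
k/(k-1) = 7/6 = 1.166667
1 - 11.5/32.1 = 1 - 0.358255 = 0.641745
alpha = 1.166667 * 0.641745
= 0.7487


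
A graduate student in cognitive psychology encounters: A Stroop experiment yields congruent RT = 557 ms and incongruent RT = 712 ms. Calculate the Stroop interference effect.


Stroop effect = RT(incongruent) - RT(congruent)
= 712 - 557
= 155 ms


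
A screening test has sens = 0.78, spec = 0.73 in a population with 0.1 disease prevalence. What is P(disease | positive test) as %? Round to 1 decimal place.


PPV = (sens * prev) / (sens * prev + (1-spec) * (1-prev))
Numerator = 0.78 * 0.1 = 0.078
P(positive and no disease) = (1 - spec) * (1 - prev) = (1 - 0.73) * (1 - 0.1) = 0.243
Denominator = 0.078 + 0.243 = 0.321
PPV = 0.078 / 0.321 = 0.242991
As percentage = 24.3


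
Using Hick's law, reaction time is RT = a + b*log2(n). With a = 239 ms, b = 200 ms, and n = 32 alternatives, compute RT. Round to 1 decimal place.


RT = 239 + 200 * log2(32)
log2(32) = 5.0
RT = 239 + 200 * 5.0
= 239 + 1000.0
= 1239.0 ms


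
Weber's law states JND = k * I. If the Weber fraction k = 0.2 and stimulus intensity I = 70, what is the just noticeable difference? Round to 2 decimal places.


JND = k * I
JND = 0.2 * 70
= 14.00


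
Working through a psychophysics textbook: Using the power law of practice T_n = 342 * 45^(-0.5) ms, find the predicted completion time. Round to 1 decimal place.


T_n = 342 * 45^(-0.5)
45^(-0.5) = 0.149071
T_n = 342 * 0.149071
= 51.0 ms


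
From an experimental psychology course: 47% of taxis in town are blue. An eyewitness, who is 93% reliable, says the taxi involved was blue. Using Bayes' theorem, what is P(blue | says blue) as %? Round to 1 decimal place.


P(blue | says blue) = P(says blue | blue)*P(blue) / [P(says blue | blue)*P(blue) + P(says blue | not blue)*P(not blue)]
Numerator = 0.93 * 0.47 = 0.4371
False identification = 0.07 * 0.53 = 0.0371
P = 0.4371 / (0.4371 + 0.0371)
= 0.4371 / 0.4742
As percentage = 92.2


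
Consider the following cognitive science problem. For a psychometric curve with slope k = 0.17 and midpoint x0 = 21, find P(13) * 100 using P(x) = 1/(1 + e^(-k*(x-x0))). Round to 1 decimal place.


P(x) = 1/(1 + e^(-0.17*(13 - 21)))
Exponent = -0.17 * -8 = 1.36
e^(1.36) = 3.896193
P = 1/(1 + 3.896193) = 0.20424
Percentage = 20.4


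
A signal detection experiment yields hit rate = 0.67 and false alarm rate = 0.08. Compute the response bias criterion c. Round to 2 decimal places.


c = -0.5 * (z(HR) + z(FAR))
z(0.67) = 0.4399
z(0.08) = -1.4051
c = -0.5 * (0.4399 + -1.4051)
= -0.5 * -0.9652
= 0.48


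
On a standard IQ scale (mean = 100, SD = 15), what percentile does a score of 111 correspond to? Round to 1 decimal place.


z = (IQ - mean) / SD
z = (111 - 100) / 15 = 0.7333
Percentile = Phi(0.7333) * 100
Phi(0.7333) = 0.768312
= 76.8


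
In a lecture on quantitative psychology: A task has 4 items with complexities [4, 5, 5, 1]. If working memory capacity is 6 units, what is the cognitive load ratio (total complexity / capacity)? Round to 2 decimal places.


Total complexity = 4 + 5 + 5 + 1 = 15
Load = total / capacity = 15 / 6
= 2.50


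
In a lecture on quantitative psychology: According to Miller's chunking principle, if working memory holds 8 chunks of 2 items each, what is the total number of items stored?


Total items = chunks * items_per_chunk
= 8 * 2
= 16


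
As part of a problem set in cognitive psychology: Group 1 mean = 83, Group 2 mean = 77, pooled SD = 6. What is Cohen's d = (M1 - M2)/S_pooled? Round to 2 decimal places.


Cohen's d = (M1 - M2) / S_pooled
= (83 - 77) / 6
= 6 / 6
= 1.00


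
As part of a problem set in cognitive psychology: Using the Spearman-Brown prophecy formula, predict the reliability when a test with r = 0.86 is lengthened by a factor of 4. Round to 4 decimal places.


r_new = n*r / (1 + (n-1)*r)
Numerator = 4 * 0.86 = 3.44
Denominator = 1 + 3 * 0.86 = 3.58
r_new = 3.44 / 3.58
= 0.9609


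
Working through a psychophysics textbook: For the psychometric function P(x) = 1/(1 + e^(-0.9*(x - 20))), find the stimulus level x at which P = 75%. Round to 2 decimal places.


At P = 0.75: 0.75 = 1/(1 + e^(-k*(x-x0)))
Solving: e^(-k*(x-x0)) = 1/3
x = x0 + ln(3)/k
ln(3) = 1.0986
x = 20 + 1.0986/0.9
= 20 + 1.2207
= 21.22


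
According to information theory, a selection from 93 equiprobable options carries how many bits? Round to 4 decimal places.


H = log2(n)
H = log2(93)
= 6.5392


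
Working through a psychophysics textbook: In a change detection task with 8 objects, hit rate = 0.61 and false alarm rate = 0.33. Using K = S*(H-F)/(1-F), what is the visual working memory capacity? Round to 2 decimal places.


K = S * (H - F) / (1 - F)
H - F = 0.28
1 - F = 0.67
K = 8 * 0.28 / 0.67
= 3.34


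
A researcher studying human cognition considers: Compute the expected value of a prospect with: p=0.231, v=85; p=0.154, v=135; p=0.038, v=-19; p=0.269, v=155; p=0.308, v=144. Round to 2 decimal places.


EU = sum(p_i * v_i)
0.231 * 85 = 19.635
0.154 * 135 = 20.79
0.038 * -19 = -0.722
0.269 * 155 = 41.695
0.308 * 144 = 44.352
EU = 19.635 + 20.79 + -0.722 + 41.695 + 44.352
= 125.75


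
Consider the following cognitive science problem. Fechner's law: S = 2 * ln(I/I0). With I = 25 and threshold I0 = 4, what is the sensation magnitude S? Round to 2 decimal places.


S = 2 * ln(25/4)
I/I0 = 6.25
ln(6.25) = 1.8326
S = 2 * 1.8326
= 3.67


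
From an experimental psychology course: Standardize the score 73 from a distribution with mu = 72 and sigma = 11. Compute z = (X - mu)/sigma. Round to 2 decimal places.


z = (X - mu) / sigma
= (73 - 72) / 11
= 1 / 11
= 0.09


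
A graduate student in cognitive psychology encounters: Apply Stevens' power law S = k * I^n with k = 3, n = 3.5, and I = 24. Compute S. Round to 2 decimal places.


S = 3 * 24^3.5
24^3.5 = 67723.4924
S = 3 * 67723.4924
= 203170.48


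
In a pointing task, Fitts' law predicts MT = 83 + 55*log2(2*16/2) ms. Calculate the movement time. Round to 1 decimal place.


MT = 83 + 55 * log2(2*16/2)
2D/W = 16.0
log2(16.0) = 4.0
MT = 83 + 55 * 4.0
= 303.0 ms


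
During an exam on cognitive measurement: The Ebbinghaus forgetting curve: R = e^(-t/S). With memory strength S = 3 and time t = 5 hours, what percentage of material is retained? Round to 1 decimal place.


R = e^(-t/S)
-t/S = -5/3 = -1.666667
R = e^(-1.666667) = 0.188876
Percentage = 0.188876 * 100
= 18.9


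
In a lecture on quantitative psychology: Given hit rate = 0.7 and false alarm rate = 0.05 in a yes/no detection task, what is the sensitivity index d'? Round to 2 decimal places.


d' = z(HR) - z(FAR)
z(0.7) = 0.5244
z(0.05) = -1.6449
d' = 0.5244 - -1.6449
= 2.17


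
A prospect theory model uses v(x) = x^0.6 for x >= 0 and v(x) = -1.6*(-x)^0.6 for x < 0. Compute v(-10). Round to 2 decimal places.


Since x = -10 < 0, use v(x) = -lambda*(-x)^alpha
(-x) = 10
10^0.6 = 3.9811
v(-10) = -1.6 * 3.9811
= -6.37


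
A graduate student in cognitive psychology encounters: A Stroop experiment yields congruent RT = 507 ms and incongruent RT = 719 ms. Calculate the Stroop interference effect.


Stroop effect = RT(incongruent) - RT(congruent)
= 719 - 507
= 212 ms


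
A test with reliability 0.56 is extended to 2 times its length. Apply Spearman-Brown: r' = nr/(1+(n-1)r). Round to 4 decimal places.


r_new = n*r / (1 + (n-1)*r)
Numerator = 2 * 0.56 = 1.12
Denominator = 1 + 1 * 0.56 = 1.56
r_new = 1.12 / 1.56
= 0.7179


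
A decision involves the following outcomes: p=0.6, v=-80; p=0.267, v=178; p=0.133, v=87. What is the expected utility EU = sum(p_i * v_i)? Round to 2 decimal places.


EU = sum(p_i * v_i)
0.6 * -80 = -48.0
0.267 * 178 = 47.526
0.133 * 87 = 11.571
EU = -48.0 + 47.526 + 11.571
= 11.10


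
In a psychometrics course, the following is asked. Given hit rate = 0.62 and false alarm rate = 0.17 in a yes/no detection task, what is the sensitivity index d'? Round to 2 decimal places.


d' = z(HR) - z(FAR)
z(0.62) = 0.3055
z(0.17) = -0.9542
d' = 0.3055 - -0.9542
= 1.26


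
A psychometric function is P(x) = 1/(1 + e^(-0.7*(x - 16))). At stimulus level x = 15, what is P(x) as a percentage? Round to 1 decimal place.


P(x) = 1/(1 + e^(-0.7*(15 - 16)))
Exponent = -0.7 * -1 = 0.7
e^(0.7) = 2.013753
P = 1/(1 + 2.013753) = 0.331812
Percentage = 33.2


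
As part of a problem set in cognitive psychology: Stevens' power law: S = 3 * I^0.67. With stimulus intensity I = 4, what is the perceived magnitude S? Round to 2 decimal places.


S = 3 * 4^0.67
4^0.67 = 2.5315
S = 3 * 2.5315
= 7.59


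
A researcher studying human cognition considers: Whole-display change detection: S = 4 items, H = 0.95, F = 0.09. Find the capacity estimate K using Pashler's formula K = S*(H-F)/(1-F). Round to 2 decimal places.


K = S * (H - F) / (1 - F)
H - F = 0.86
1 - F = 0.91
K = 4 * 0.86 / 0.91
= 3.78


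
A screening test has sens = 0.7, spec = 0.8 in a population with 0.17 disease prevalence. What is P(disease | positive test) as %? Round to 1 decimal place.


PPV = (sens * prev) / (sens * prev + (1-spec) * (1-prev))
Numerator = 0.7 * 0.17 = 0.119
P(positive and no disease) = (1 - spec) * (1 - prev) = (1 - 0.8) * (1 - 0.17) = 0.166
Denominator = 0.119 + 0.166 = 0.285
PPV = 0.119 / 0.285 = 0.417544
As percentage = 41.8


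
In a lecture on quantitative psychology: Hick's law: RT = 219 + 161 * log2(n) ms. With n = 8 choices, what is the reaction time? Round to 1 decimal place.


RT = 219 + 161 * log2(8)
log2(8) = 3.0
RT = 219 + 161 * 3.0
= 219 + 483.0
= 702.0 ms


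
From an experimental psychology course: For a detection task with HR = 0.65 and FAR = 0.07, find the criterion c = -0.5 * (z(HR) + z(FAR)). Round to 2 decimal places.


c = -0.5 * (z(HR) + z(FAR))
z(0.65) = 0.3853
z(0.07) = -1.4758
c = -0.5 * (0.3853 + -1.4758)
= -0.5 * -1.0905
= 0.55


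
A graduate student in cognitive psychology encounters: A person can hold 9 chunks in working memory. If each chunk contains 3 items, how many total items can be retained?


Total items = chunks * items_per_chunk
= 9 * 3
= 27


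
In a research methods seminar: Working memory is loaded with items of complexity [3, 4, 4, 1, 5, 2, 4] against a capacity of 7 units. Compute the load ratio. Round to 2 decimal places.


Total complexity = 3 + 4 + 4 + 1 + 5 + 2 + 4 = 23
Load = total / capacity = 23 / 7
= 3.29


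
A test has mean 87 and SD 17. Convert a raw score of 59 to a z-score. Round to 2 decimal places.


z = (X - mu) / sigma
= (59 - 87) / 17
= -28 / 17
= -1.65


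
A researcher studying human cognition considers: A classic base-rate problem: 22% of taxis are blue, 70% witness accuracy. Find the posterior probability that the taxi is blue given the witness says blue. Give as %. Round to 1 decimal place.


P(blue | says blue) = P(says blue | blue)*P(blue) / [P(says blue | blue)*P(blue) + P(says blue | not blue)*P(not blue)]
Numerator = 0.7 * 0.22 = 0.154
False identification = 0.3 * 0.78 = 0.234
P = 0.154 / (0.154 + 0.234)
= 0.154 / 0.388
As percentage = 39.7


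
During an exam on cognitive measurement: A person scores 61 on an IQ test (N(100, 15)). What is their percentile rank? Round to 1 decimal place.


z = (IQ - mean) / SD
z = (61 - 100) / 15 = -2.6
Percentile = Phi(-2.6) * 100
Phi(-2.6) = 0.004661
= 0.5


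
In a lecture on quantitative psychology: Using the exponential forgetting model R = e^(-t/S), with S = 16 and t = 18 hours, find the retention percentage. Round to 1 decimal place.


R = e^(-t/S)
-t/S = -18/16 = -1.125
R = e^(-1.125) = 0.324652
Percentage = 0.324652 * 100
= 32.5


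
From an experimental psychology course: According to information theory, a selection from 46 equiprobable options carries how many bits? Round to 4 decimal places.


H = log2(n)
H = log2(46)
= 5.5236


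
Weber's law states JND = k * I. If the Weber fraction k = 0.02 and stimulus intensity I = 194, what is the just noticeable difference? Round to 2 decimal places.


JND = k * I
JND = 0.02 * 194
= 3.88


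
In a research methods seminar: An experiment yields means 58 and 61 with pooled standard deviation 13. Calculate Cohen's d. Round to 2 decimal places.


Cohen's d = (M1 - M2) / S_pooled
= (58 - 61) / 13
= -3 / 13
= -0.23


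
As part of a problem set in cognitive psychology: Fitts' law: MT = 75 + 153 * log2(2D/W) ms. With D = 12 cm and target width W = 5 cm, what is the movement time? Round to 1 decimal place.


MT = 75 + 153 * log2(2*12/5)
2D/W = 4.8
log2(4.8) = 2.263
MT = 75 + 153 * 2.263
= 421.2 ms


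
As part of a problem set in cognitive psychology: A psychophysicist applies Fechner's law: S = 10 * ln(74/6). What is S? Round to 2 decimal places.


S = 10 * ln(74/6)
I/I0 = 12.333333
ln(12.333333) = 2.5123
S = 10 * 2.5123
= 25.12


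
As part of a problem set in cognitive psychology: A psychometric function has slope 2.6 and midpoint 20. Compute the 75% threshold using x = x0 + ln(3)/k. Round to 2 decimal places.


At P = 0.75: 0.75 = 1/(1 + e^(-k*(x-x0)))
Solving: e^(-k*(x-x0)) = 1/3
x = x0 + ln(3)/k
ln(3) = 1.0986
x = 20 + 1.0986/2.6
= 20 + 0.4225
= 20.42


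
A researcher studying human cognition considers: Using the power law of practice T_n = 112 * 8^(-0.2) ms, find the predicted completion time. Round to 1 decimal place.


T_n = 112 * 8^(-0.2)
8^(-0.2) = 0.659754
T_n = 112 * 0.659754
= 73.9 ms


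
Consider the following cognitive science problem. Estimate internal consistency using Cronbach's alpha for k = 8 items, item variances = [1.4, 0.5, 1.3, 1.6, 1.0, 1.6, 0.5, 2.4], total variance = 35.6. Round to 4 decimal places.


alpha = (k/(k-1)) * (1 - sum(s_i^2)/s_total^2)
sum(item variances) = 10.3
k/(k-1) = 8/7 = 1.142857
1 - 10.3/35.6 = 1 - 0.289326 = 0.710674
alpha = 1.142857 * 0.710674
= 0.8122


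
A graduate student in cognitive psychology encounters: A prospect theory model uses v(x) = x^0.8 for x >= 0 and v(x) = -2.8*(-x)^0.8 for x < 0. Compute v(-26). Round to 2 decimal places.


Since x = -26 < 0, use v(x) = -lambda*(-x)^alpha
(-x) = 26
26^0.8 = 13.5512
v(-26) = -2.8 * 13.5512
= -37.94


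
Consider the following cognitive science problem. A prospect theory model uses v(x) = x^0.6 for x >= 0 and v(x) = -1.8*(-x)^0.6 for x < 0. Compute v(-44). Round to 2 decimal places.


Since x = -44 < 0, use v(x) = -lambda*(-x)^alpha
(-x) = 44
44^0.6 = 9.6844
v(-44) = -1.8 * 9.6844
= -17.43


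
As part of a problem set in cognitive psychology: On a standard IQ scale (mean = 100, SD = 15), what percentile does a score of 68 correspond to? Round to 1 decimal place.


z = (IQ - mean) / SD
z = (68 - 100) / 15 = -2.1333
Percentile = Phi(-2.1333) * 100
Phi(-2.1333) = 0.01645
= 1.6


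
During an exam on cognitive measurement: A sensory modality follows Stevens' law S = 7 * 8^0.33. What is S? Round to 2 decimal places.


S = 7 * 8^0.33
8^0.33 = 1.9862
S = 7 * 1.9862
= 13.90


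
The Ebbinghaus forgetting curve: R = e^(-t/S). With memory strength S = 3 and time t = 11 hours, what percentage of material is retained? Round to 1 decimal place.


R = e^(-t/S)
-t/S = -11/3 = -3.666667
R = e^(-3.666667) = 0.025562
Percentage = 0.025562 * 100
= 2.6


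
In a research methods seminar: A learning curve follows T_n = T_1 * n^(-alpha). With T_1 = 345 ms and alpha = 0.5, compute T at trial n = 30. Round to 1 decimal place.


T_n = 345 * 30^(-0.5)
30^(-0.5) = 0.182574
T_n = 345 * 0.182574
= 63.0 ms


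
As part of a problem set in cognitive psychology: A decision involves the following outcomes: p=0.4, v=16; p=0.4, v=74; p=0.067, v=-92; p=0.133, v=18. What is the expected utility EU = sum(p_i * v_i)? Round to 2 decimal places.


EU = sum(p_i * v_i)
0.4 * 16 = 6.4
0.4 * 74 = 29.6
0.067 * -92 = -6.164
0.133 * 18 = 2.394
EU = 6.4 + 29.6 + -6.164 + 2.394
= 32.23


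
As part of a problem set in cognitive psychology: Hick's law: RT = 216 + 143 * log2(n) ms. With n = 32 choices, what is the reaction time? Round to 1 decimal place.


RT = 216 + 143 * log2(32)
log2(32) = 5.0
RT = 216 + 143 * 5.0
= 216 + 715.0
= 931.0 ms


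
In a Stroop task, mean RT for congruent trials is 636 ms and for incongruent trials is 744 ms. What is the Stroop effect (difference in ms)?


Stroop effect = RT(incongruent) - RT(congruent)
= 744 - 636
= 108 ms


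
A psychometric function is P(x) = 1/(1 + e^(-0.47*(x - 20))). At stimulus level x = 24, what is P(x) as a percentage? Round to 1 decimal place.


P(x) = 1/(1 + e^(-0.47*(24 - 20)))
Exponent = -0.47 * 4 = -1.88
e^(-1.88) = 0.15259
P = 1/(1 + 0.15259) = 0.867611
Percentage = 86.8


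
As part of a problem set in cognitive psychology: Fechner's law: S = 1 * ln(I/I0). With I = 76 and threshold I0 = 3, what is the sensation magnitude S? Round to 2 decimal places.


S = 1 * ln(76/3)
I/I0 = 25.333333
ln(25.333333) = 3.2321
S = 1 * 3.2321
= 3.23


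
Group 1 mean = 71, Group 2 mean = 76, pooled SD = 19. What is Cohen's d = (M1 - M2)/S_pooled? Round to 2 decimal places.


Cohen's d = (M1 - M2) / S_pooled
= (71 - 76) / 19
= -5 / 19
= -0.26


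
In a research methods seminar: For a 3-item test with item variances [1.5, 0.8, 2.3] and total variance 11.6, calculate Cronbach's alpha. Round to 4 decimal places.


alpha = (k/(k-1)) * (1 - sum(s_i^2)/s_total^2)
sum(item variances) = 4.6
k/(k-1) = 3/2 = 1.5
1 - 4.6/11.6 = 1 - 0.396552 = 0.603448
alpha = 1.5 * 0.603448
= 0.9052


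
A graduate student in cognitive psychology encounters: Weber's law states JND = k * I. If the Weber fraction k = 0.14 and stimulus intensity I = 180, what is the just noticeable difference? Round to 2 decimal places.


JND = k * I
JND = 0.14 * 180
= 25.20


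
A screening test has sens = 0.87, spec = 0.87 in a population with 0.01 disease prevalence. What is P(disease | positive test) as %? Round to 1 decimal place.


PPV = (sens * prev) / (sens * prev + (1-spec) * (1-prev))
Numerator = 0.87 * 0.01 = 0.0087
P(positive and no disease) = (1 - spec) * (1 - prev) = (1 - 0.87) * (1 - 0.01) = 0.1287
Denominator = 0.0087 + 0.1287 = 0.1374
PPV = 0.0087 / 0.1374 = 0.063319
As percentage = 6.3


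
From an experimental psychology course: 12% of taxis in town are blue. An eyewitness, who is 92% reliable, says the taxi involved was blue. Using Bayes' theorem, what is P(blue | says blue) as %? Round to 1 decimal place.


P(blue | says blue) = P(says blue | blue)*P(blue) / [P(says blue | blue)*P(blue) + P(says blue | not blue)*P(not blue)]
Numerator = 0.92 * 0.12 = 0.1104
False identification = 0.08 * 0.88 = 0.0704
P = 0.1104 / (0.1104 + 0.0704)
= 0.1104 / 0.1808
As percentage = 61.1


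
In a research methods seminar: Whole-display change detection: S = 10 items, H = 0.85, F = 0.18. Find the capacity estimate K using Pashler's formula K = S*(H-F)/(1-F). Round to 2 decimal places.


K = S * (H - F) / (1 - F)
H - F = 0.67
1 - F = 0.82
K = 10 * 0.67 / 0.82
= 8.17


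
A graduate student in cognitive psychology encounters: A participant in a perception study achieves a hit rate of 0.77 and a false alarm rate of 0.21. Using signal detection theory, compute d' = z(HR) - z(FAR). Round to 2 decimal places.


d' = z(HR) - z(FAR)
z(0.77) = 0.7388
z(0.21) = -0.8064
d' = 0.7388 - -0.8064
= 1.55


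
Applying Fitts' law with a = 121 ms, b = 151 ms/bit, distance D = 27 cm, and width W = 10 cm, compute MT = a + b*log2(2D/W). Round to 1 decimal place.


MT = 121 + 151 * log2(2*27/10)
2D/W = 5.4
log2(5.4) = 2.433
MT = 121 + 151 * 2.433
= 488.4 ms


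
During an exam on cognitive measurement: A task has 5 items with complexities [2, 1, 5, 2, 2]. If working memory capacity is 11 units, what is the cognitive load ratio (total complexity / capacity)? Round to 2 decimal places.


Total complexity = 2 + 1 + 5 + 2 + 2 = 12
Load = total / capacity = 12 / 11
= 1.09


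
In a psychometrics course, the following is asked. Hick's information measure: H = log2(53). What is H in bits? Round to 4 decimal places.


H = log2(n)
H = log2(53)
= 5.7279


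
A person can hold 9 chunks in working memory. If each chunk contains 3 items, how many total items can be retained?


Total items = chunks * items_per_chunk
= 9 * 3
= 27


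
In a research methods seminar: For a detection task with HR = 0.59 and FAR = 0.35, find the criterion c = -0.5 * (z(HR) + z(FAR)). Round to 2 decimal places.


c = -0.5 * (z(HR) + z(FAR))
z(0.59) = 0.2275
z(0.35) = -0.3853
c = -0.5 * (0.2275 + -0.3853)
= -0.5 * -0.1578
= 0.08


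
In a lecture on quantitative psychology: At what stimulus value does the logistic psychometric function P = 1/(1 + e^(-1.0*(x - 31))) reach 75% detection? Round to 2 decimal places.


At P = 0.75: 0.75 = 1/(1 + e^(-k*(x-x0)))
Solving: e^(-k*(x-x0)) = 1/3
x = x0 + ln(3)/k
ln(3) = 1.0986
x = 31 + 1.0986/1.0
= 31 + 1.0986
= 32.10


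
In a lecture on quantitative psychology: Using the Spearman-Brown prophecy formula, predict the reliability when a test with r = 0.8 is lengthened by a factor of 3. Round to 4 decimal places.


r_new = n*r / (1 + (n-1)*r)
Numerator = 3 * 0.8 = 2.4
Denominator = 1 + 2 * 0.8 = 2.6
r_new = 2.4 / 2.6
= 0.9231


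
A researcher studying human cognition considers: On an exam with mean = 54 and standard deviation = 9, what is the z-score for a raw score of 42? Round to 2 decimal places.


z = (X - mu) / sigma
= (42 - 54) / 9
= -12 / 9
= -1.33


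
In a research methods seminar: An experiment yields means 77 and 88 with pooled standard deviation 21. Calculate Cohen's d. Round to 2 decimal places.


Cohen's d = (M1 - M2) / S_pooled
= (77 - 88) / 21
= -11 / 21
= -0.52


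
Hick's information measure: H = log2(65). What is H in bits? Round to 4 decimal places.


H = log2(n)
H = log2(65)
= 6.0224


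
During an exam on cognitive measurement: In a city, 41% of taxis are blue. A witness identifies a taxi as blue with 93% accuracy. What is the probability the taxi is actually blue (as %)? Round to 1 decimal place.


P(blue | says blue) = P(says blue | blue)*P(blue) / [P(says blue | blue)*P(blue) + P(says blue | not blue)*P(not blue)]
Numerator = 0.93 * 0.41 = 0.3813
False identification = 0.07 * 0.59 = 0.0413
P = 0.3813 / (0.3813 + 0.0413)
= 0.3813 / 0.4226
As percentage = 90.2


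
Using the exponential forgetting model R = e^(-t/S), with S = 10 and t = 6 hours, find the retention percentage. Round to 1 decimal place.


R = e^(-t/S)
-t/S = -6/10 = -0.6
R = e^(-0.6) = 0.548812
Percentage = 0.548812 * 100
= 54.9


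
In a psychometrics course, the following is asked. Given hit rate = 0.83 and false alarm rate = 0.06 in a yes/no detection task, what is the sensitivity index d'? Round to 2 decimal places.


d' = z(HR) - z(FAR)
z(0.83) = 0.9542
z(0.06) = -1.5548
d' = 0.9542 - -1.5548
= 2.51


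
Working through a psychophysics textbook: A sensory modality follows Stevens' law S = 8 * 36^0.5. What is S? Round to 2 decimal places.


S = 8 * 36^0.5
36^0.5 = 6.0
S = 8 * 6.0
= 48.00


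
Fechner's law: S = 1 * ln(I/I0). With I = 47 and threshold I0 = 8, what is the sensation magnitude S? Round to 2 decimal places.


S = 1 * ln(47/8)
I/I0 = 5.875
ln(5.875) = 1.7707
S = 1 * 1.7707
= 1.77


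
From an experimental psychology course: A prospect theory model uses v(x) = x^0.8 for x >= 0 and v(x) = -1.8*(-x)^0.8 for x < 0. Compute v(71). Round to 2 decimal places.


Since x = 71 >= 0, use v(x) = x^0.8
71^0.8 = 30.2696
v(71) = 30.27


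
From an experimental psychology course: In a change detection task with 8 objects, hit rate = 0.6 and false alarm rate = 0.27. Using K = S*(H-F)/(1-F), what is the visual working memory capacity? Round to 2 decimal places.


K = S * (H - F) / (1 - F)
H - F = 0.33
1 - F = 0.73
K = 8 * 0.33 / 0.73
= 3.62


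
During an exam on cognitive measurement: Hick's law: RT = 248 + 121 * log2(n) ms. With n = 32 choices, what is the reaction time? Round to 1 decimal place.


RT = 248 + 121 * log2(32)
log2(32) = 5.0
RT = 248 + 121 * 5.0
= 248 + 605.0
= 853.0 ms


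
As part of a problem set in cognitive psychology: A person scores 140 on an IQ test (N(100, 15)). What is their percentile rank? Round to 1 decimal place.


z = (IQ - mean) / SD
z = (140 - 100) / 15 = 2.6667
Percentile = Phi(2.6667) * 100
Phi(2.6667) = 0.99617
= 99.6


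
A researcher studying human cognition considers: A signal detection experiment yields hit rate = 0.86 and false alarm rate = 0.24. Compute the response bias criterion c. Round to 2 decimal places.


c = -0.5 * (z(HR) + z(FAR))
z(0.86) = 1.0803
z(0.24) = -0.7063
c = -0.5 * (1.0803 + -0.7063)
= -0.5 * 0.374
= -0.19


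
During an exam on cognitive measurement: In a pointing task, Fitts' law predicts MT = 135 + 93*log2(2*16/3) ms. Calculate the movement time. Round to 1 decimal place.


MT = 135 + 93 * log2(2*16/3)
2D/W = 10.666667
log2(10.666667) = 3.415
MT = 135 + 93 * 3.415
= 452.6 ms


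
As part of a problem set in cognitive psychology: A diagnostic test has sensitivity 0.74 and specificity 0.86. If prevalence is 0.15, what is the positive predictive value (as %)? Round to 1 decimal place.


PPV = (sens * prev) / (sens * prev + (1-spec) * (1-prev))
Numerator = 0.74 * 0.15 = 0.111
P(positive and no disease) = (1 - spec) * (1 - prev) = (1 - 0.86) * (1 - 0.15) = 0.119
Denominator = 0.111 + 0.119 = 0.23
PPV = 0.111 / 0.23 = 0.482609
As percentage = 48.3


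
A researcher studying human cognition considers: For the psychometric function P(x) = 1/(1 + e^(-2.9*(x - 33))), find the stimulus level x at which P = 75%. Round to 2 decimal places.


At P = 0.75: 0.75 = 1/(1 + e^(-k*(x-x0)))
Solving: e^(-k*(x-x0)) = 1/3
x = x0 + ln(3)/k
ln(3) = 1.0986
x = 33 + 1.0986/2.9
= 33 + 0.3788
= 33.38


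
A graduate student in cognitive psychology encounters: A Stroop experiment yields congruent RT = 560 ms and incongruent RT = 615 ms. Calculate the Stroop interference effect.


Stroop effect = RT(incongruent) - RT(congruent)
= 615 - 560
= 55 ms


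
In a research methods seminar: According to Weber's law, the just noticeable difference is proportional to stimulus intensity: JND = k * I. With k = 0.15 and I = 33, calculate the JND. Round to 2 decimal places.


JND = k * I
JND = 0.15 * 33
= 4.95


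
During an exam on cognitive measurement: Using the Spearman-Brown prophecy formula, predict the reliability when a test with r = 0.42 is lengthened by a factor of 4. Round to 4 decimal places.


r_new = n*r / (1 + (n-1)*r)
Numerator = 4 * 0.42 = 1.68
Denominator = 1 + 3 * 0.42 = 2.26
r_new = 1.68 / 2.26
= 0.7434
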